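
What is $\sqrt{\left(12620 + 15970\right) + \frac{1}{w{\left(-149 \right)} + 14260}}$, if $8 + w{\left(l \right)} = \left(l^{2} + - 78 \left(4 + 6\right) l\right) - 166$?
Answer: $\frac{\sqrt{664957228703417}}{152507} \approx 169.09$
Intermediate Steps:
$w{\left(l \right)} = -174 + l^{2} - 780 l$ ($w{\left(l \right)} = -8 - \left(166 - l^{2} - - 78 \left(4 + 6\right) l\right) = -8 - \left(166 - l^{2} - \left(-78\right) 10 l\right) = -8 - \left(166 - l^{2} + 780 l\right) = -174 + l^{2} - 780 l$)
$\sqrt{\left(12620 + 15970\right) + \frac{1}{w{\left(-149 \right)} + 14260}} = \sqrt{\left(12620 + 15970\right) + \frac{1}{\left(-174 + \left(-149\right)^{2} - -116220\right) + 14260}} = \sqrt{28590 + \frac{1}{\left(-174 + 22201 + 116220\right) + 14260}} = \sqrt{28590 + \frac{1}{138247 + 14260}} = \sqrt{28590 + \frac{1}{152507}} = \sqrt{\frac{4360175131}{152507}} = \frac{\sqrt{664957228703417}}{152507}$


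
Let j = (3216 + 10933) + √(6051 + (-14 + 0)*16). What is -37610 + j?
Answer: -23461 + √5827 ≈ -23385.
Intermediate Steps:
j = 14149 + √5827 (j = 14149 + √(6051 - 14*16) = 14149 + √(6051 - 224) = 14149 + √5827 ≈ 14225.)
-37610 + j = -37610 + (14149 + √5827) = -23461 + √5827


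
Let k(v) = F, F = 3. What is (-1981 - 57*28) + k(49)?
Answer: -3574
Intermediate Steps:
k(v) = 3
(-1981 - 57*28) + k(49) = (-1981 - 57*28) + 3 = (-1981 - 1596) + 3 = -3577 + 3 = -3574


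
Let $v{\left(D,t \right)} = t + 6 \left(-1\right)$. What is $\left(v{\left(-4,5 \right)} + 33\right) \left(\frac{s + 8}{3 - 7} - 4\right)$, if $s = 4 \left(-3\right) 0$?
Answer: $-192$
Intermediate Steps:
$v{\left(D,t \right)} = -6 + t$ ($v{\left(D,t \right)} = t - 6 = -6 + t$)
$s = 0$ ($s = \left(-12\right) 0 = 0$)
$\left(v{\left(-4,5 \right)} + 33\right) \left(\frac{s + 8}{3 - 7} - 4\right) = \left(\left(-6 + 5\right) + 33\right) \left(\frac{0 + 8}{3 - 7} - 4\right) = \left(-1 + 33\right) \left(\frac{8}{-4} - 4\right) = 32 \left(8 \left(- \frac{1}{4}\right) - 4\right) = 32 \left(-2 - 4\right) = 32 \left(-6\right) = -192$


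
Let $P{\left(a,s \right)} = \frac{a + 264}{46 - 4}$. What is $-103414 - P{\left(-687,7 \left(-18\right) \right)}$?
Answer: $- \frac{1447655}{14} \approx -1.034 \cdot 10^{5}$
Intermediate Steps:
$P{\left(a,s \right)} = \frac{44}{7} + \frac{a}{42}$ ($P{\left(a,s \right)} = \frac{264 + a}{42} = \left(264 + a\right) \frac{1}{42} = \frac{44}{7} + \frac{a}{42}$)
$-103414 - P{\left(-687,7 \left(-18\right) \right)} = -103414 - \left(\frac{44}{7} + \frac{1}{42} \left(-687\right)\right) = -103414 - \left(\frac{44}{7} - \frac{229}{14}\right) = -103414 - - \frac{141}{14} = -103414 + \frac{141}{14} = - \frac{1447655}{14}$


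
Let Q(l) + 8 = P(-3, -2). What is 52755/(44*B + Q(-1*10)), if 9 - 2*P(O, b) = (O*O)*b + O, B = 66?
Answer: 52755/2911 ≈ 18.123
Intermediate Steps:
P(O, b) = 9/2 - O/2 - b*O**2/2 (P(O, b) = 9/2 - ((O*O)*b + O)/2 = 9/2 - (O**2*b + O)/2 = 9/2 - (b*O**2 + O)/2 = 9/2 - (O + b*O**2)/2 = 9/2 + (-O/2 - b*O**2/2) = 9/2 - O/2 - b*O**2/2)
Q(l) = 7 (Q(l) = -8 + (9/2 - 1/2*(-3) - 1/2*(-2)*(-3)**2) = -8 + (9/2 + 3/2 - 1/2*(-2)*9) = -8 + (9/2 + 3/2 + 9) = -8 + 15 = 7)
52755/(44*B + Q(-1*10)) = 52755/(44*66 + 7) = 52755/(2904 + 7) = 52755/2911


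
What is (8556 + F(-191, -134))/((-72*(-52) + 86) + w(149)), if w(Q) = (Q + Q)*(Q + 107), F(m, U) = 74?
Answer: 4315/40059 ≈ 0.10772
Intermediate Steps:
w(Q) = 2*Q*(107 + Q) (w(Q) = (2*Q)*(107 + Q) = 2*Q*(107 + Q))
(8556 + F(-191, -134))/((-72*(-52) + 86) + w(149)) = (8556 + 74)/((-72*(-52) + 86) + 2*149*(107 + 149)) = 8630/((3744 + 86) + 2*149*256) = 8630/(3830 + 76288) = 8630/80118 = 8630*(1/80118) = 4315/40059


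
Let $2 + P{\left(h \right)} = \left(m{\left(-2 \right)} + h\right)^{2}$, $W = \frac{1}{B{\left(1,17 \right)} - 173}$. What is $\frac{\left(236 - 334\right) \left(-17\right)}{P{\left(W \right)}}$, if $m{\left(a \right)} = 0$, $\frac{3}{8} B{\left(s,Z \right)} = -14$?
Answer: $- \frac{94762318}{113759} \approx -833.01$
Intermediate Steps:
$B{\left(s,Z \right)} = - \frac{112}{3}$ ($B{\left(s,Z \right)} = \frac{8}{3} \left(-14\right) = - \frac{112}{3}$)
$W = - \frac{3}{631}$ ($W = \frac{1}{- \frac{112}{3} - 173} = \frac{1}{- \frac{631}{3}} = - \frac{3}{631} \approx -0.0047544$)
$P{\left(h \right)} = -2 + h^{2}$ ($P{\left(h \right)} = -2 + \left(0 + h\right)^{2} = -2 + h^{2}$)
$\frac{\left(236 - 334\right) \left(-17\right)}{P{\left(W \right)}} = \frac{\left(236 - 334\right) \left(-17\right)}{-2 + \left(- \frac{3}{631}\right)^{2}} = \frac{\left(-98\right) \left(-17\right)}{-2 + \frac{9}{398161}} = \frac{1666}{- \frac{796313}{398161}} = 1666 \left(- \frac{398161}{796313}\right) = - \frac{94762318}{113759}$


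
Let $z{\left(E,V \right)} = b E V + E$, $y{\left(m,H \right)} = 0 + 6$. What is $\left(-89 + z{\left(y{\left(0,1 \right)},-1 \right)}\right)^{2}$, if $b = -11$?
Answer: $289$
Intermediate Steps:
$y{\left(m,H \right)} = 6$
$z{\left(E,V \right)} = E - 11 E V$ ($z{\left(E,V \right)} = - 11 E V + E = E - 11 E V$)
$\left(-89 + z{\left(y{\left(0,1 \right)},-1 \right)}\right)^{2} = \left(-89 + 6 \left(1 - -11\right)\right)^{2} = \left(-89 + 6 \left(1 + 11\right)\right)^{2} = \left(-89 + 6 \cdot 12\right)^{2} = \left(-89 + 72\right)^{2} = \left(-17\right)^{2} = 289$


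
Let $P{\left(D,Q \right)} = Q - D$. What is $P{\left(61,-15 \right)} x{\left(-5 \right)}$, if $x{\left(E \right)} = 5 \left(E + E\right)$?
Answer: $3800$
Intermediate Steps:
$x{\left(E \right)} = 10 E$ ($x{\left(E \right)} = 5 \cdot 2 E = 10 E$)
$P{\left(61,-15 \right)} x{\left(-5 \right)} = \left(-15 - 61\right) 10 \left(-5\right) = \left(-15 - 61\right) \left(-50\right) = \left(-76\right) \left(-50\right) = 3800$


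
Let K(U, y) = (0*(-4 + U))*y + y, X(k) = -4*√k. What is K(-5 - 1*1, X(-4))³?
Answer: 512*I ≈ 512.0*I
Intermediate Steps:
K(U, y) = y (K(U, y) = 0*y + y = 0 + y = y)
K(-5 - 1*1, X(-4))³ = (-8*I)³ = 512*I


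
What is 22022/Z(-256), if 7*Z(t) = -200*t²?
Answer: -77077/6553600 ≈ -0.011761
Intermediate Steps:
Z(t) = -200*t²/7 (Z(t) = (-200*t²)/7 = -200*t²/7)
22022/Z(-256) = 22022/((-200/7*(-256)²)) = 22022/((-200/7*65536)) = 22022/(-13107200/7) = 22022*(-7/13107200) = -77077/6553600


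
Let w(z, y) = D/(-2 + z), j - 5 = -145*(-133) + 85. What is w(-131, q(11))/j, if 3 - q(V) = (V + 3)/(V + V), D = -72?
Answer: 72/2576875 ≈ 2.7941e-5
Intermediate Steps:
j = 19375 (j = 5 + (-145*(-133) + 85) = 5 + (19285 + 85) = 5 + 19370 = 19375)
q(V) = 3 - (3 + V)/(2*V) (q(V) = 3 - (V + 3)/(V + V) = 3 - (3 + V)/(2*V))
w(z, y) = -72/(-2 + z)
w(-131, q(11))/j = -72/(-2 - 131)/19375 = -72/(-133)*(1/19375) = -72*(-1/133)*(1/19375) = (72/133)*(1/19375) = 72/2576875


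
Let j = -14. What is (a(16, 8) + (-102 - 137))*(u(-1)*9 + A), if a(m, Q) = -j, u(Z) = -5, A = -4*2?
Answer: 11925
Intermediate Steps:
A = -8
a(m, Q) = 14 (a(m, Q) = -1*(-14) = 14)
(a(16, 8) + (-102 - 137))*(u(-1)*9 + A) = (14 + (-102 - 137))*(-5*9 - 8) = (14 - 239)*(-45 - 8) = -225*(-53) = 11925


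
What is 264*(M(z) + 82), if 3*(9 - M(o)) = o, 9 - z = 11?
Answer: 24200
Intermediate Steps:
z = -2 (z = 9 - 1*11 = 9 - 11 = -2)
M(o) = 9 - o/3
264*(M(z) + 82) = 264*((9 - ⅓*(-2)) + 82) = 264*((9 + ⅔) + 82) = 264*(29/3 + 82) = 264*(275/3) = 24200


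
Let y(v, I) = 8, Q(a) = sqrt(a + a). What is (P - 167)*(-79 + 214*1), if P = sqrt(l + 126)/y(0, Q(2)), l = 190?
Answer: -22545 + 135*sqrt(79)/4 ≈ -22245.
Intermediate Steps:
Q(a) = sqrt(2)*sqrt(a) (Q(a) = sqrt(2*a) = sqrt(2)*sqrt(a))
P = sqrt(79)/4 (P = sqrt(190 + 126)/8 = sqrt(316)*(1/8) = (2*sqrt(79))*(1/8) = sqrt(79)/4 ≈ 2.2220)
(P - 167)*(-79 + 214*1) = (sqrt(79)/4 - 167)*(-79 + 214*1) = (-167 + sqrt(79)/4)*(-79 + 214) = (-167 + sqrt(79)/4)*135 = -22545 + 135*sqrt(79)/4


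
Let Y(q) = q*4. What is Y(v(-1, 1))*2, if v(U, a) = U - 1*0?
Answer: -8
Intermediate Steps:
v(U, a) = U (v(U, a) = U + 0 = U)
Y(q) = 4*q
Y(v(-1, 1))*2 = (4*(-1))*2 = -4*2 = -8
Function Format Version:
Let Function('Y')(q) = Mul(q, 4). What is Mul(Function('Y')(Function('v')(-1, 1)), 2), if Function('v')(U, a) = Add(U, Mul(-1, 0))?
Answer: -8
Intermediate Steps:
Function('v')(U, a) = U (Function('v')(U, a) = Add(U, 0) = U)
Function('Y')(q) = Mul(4, q)
Mul(Function('Y')(Function('v')(-1, 1)), 2) = Mul(Mul(4, -1), 2) = Mul(-4, 2) = -8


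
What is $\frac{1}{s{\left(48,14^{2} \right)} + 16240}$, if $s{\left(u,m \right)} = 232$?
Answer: $\frac{1}{16472} \approx 6.0709 \cdot 10^{-5}$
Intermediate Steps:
$\frac{1}{s{\left(48,14^{2} \right)} + 16240} = \frac{1}{232 + 16240} = \frac{1}{16472}$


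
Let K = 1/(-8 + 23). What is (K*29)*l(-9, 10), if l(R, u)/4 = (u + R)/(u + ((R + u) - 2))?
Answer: 116/135 ≈ 0.85926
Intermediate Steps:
K = 1/15 ≈ 0.066667
l(R, u) = 4*(R + u)/(-2 + R + 2*u) (l(R, u) = 4*((u + R)/(u + ((R + u) - 2))) = 4*((R + u)/(u + (-2 + R + u))) = 4*((R + u)/(-2 + R + 2*u)) = 4*(R + u)/(-2 + R + 2*u))
(K*29)*l(-9, 10) = ((1/15)*29)*(4*(-9 + 10)/(-2 - 9 + 2*10)) = 29*(4*1/(-2 - 9 + 20))/15 = 29*(4*1/9)/15 = 29*(4*(⅑)*1)/15 = (29/15)*(4/9) = 116/135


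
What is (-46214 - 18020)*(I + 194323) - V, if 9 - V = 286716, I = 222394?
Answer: -26767113071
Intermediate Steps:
V = -286707 (V = 9 - 1*286716 = 9 - 286716 = -286707)
(-46214 - 18020)*(I + 194323) - V = (-46214 - 18020)*(222394 + 194323) - 1*(-286707) = -64234*416717 + 286707 = -26767399778 + 286707 = -26767113071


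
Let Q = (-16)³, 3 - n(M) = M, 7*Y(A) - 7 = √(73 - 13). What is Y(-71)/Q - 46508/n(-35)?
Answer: -95248403/77824 - √15/14336 ≈ -1223.9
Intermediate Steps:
Y(A) = 1 + 2*√15/7 (Y(A) = 1 + √(73 - 13)/7 = 1 + √60/7 = 1 + (2*√15)/7 = 1 + 2*√15/7)
n(M) = 3 - M
Q = -4096
Y(-71)/Q - 46508/n(-35) = (1 + 2*√15/7)/(-4096) - 46508/(3 - 1*(-35)) = (1 + 2*√15/7)*(-1/4096) - 46508/(3 + 35) = (-1/4096 - √15/14336) - 46508/38 = (-1/4096 - √15/14336) - 46508*1/38 = (-1/4096 - √15/14336) - 23254/19 = -95248403/77824 - √15/14336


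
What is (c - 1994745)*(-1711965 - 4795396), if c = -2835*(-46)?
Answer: 12131900869935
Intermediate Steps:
c = 130410
(c - 1994745)*(-1711965 - 4795396) = (130410 - 1994745)*(-1711965 - 4795396) = -1864335*(-6507361) = 12131900869935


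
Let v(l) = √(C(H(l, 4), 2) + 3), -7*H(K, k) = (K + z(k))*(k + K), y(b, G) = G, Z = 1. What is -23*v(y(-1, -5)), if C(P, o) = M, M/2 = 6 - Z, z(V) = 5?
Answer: -23*√13 ≈ -82.928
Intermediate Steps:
H(K, k) = -(5 + K)*(K + k)/7 (H(K, k) = -(K + 5)*(k + K)/7 = -(5 + K)*(K + k)/7)
M = 10 (M = 2*(6 - 1*1) = 2*(6 - 1) = 2*5 = 10)
C(P, o) = 10
v(l) = √13 (v(l) = √(10 + 3) = √13)
-23*v(y(-1, -5)) = -23*√13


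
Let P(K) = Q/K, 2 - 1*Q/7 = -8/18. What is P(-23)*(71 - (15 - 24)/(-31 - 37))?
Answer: -371063/7038 ≈ -52.723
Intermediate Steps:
Q = 154/9 (Q = 14 - (-56)/18 = 14 - 7*(-4/9) = 14 + 28/9 = 154/9 ≈ 17.111)
P(K) = 154/(9*K)
P(-23)*(71 - (15 - 24)/(-31 - 37)) = ((154/9)/(-23))*(71 - (15 - 24)/(-31 - 37)) = ((154/9)*(-1/23))*(71 - (-9)/(-68)) = -154*(71 - (-9)*(-1)/68)/207 = -154*(71 - 1*9/68)/207 = -154*(71 - 9/68)/207 = -154/207*4819/68 = -371063/7038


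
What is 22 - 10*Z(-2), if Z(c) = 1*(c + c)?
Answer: 62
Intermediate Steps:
Z(c) = 2*c (Z(c) = 1*(2*c) = 2*c)
22 - 10*Z(-2) = 22 - 20*(-2) = 22 - 10*(-4) = 22 + 40 = 62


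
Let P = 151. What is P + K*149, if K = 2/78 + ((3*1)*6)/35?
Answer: 315928/1365 ≈ 231.45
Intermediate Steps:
K = 737/1365 (K = 2*(1/78) + (3*6)*(1/35) = 1/39 + 18*(1/35) = 1/39 + 18/35 = 737/1365 ≈ 0.53993)
P + K*149 = 151 + (737/1365)*149 = 151 + 109813/1365 = 315928/1365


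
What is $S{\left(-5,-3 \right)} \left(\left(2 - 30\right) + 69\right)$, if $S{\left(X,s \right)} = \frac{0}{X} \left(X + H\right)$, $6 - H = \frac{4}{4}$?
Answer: $0$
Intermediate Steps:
$H = 5$ ($H = 6 - \frac{4}{4} = 6 - 4 \cdot \frac{1}{4} = 6 - 1 = 5$)
$S{\left(X,s \right)} = 0$ ($S{\left(X,s \right)} = \frac{0}{X} \left(X + 5\right) = 0 \left(5 + X\right) = 0$)
$S{\left(-5,-3 \right)} \left(\left(2 - 30\right) + 69\right) = 0 \left(\left(2 - 30\right) + 69\right) = 0 \left(-28 + 69\right) = 0 \cdot 41 = 0$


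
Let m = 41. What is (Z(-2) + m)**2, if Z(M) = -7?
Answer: 1156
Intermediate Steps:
(Z(-2) + m)**2 = (-7 + 41)**2 = 34**2 = 1156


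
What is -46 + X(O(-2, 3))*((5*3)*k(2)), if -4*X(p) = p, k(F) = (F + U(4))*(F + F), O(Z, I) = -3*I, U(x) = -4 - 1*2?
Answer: -586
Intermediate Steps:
U(x) = -6 (U(x) = -4 - 2 = -6)
k(F) = 2*F*(-6 + F) (k(F) = (F - 6)*(F + F) = (-6 + F)*(2*F) = 2*F*(-6 + F))
X(p) = -p/4
-46 + X(O(-2, 3))*((5*3)*k(2)) = -46 + (-(-3)*3/4)*((5*3)*(2*2*(-6 + 2))) = -46 + (-1/4*(-9))*(15*(2*2*(-4))) = -46 + 9*(15*(-16))/4 = -46 + (9/4)*(-240) = -46 - 540 = -586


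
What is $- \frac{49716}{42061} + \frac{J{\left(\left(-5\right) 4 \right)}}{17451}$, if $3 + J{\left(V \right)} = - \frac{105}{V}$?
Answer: $- \frac{385555235}{326225116} \approx -1.1819$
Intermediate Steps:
$J{\left(V \right)} = -3 - \frac{105}{V}$
$- \frac{49716}{42061} + \frac{J{\left(\left(-5\right) 4 \right)}}{17451} = - \frac{49716}{42061} + \frac{-3 - \frac{105}{\left(-5\right) 4}}{17451} = \left(-49716\right) \frac{1}{42061} + \left(-3 - \frac{105}{-20}\right) \frac{1}{17451} = - \frac{49716}{42061} + \left(-3 - - \frac{21}{4}\right) \frac{1}{17451} = - \frac{49716}{42061} + \left(-3 + \frac{21}{4}\right) \frac{1}{17451} = - \frac{49716}{42061} + \frac{9}{4} \cdot \frac{1}{17451} = - \frac{49716}{42061} + \frac{1}{7756} = - \frac{385555235}{326225116}$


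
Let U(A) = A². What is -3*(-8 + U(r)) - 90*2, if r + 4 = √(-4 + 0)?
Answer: -192 + 48*I ≈ -192.0 + 48.0*I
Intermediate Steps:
r = -4 + 2*I (r = -4 + √(-4 + 0) = -4 + √(-4) = -4 + 2*I ≈ -4.0 + 2.0*I)
-3*(-8 + U(r)) - 90*2 = -3*(-8 + (-4 + 2*I)²) - 90*2 = (24 - 3*(-4 + 2*I)²) - 1*180 = (24 - 3*(-4 + 2*I)²) - 180 = -156 - 3*(-4 + 2*I)²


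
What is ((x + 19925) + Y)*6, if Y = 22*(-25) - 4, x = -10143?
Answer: 55368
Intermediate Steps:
Y = -554 (Y = -550 - 4 = -554)
((x + 19925) + Y)*6 = ((-10143 + 19925) - 554)*6 = (9782 - 554)*6 = 9228*6 = 55368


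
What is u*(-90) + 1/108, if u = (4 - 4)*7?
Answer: 1/108 ≈ 0.0092593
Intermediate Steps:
u = 0 (u = 0*7 = 0)
u*(-90) + 1/108 = 0*(-90) + 1/108 = 0 + 1/108 = 1/108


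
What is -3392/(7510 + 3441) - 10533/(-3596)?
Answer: 103149251/39379796 ≈ 2.6193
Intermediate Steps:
-3392/(7510 + 3441) - 10533/(-3596) = -3392/10951 - 10533*(-1/3596) = -3392*1/10951 + 10533/3596 = -3392/10951 + 10533/3596 = 103149251/39379796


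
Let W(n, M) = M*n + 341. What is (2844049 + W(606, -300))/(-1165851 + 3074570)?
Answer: 2662590/1908719 ≈ 1.3950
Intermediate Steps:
W(n, M) = 341 + M*n
(2844049 + W(606, -300))/(-1165851 + 3074570) = (2844049 + (341 - 300*606))/(-1165851 + 3074570) = (2844049 + (341 - 181800))/1908719 = (2844049 - 181459)*(1/1908719) = 2662590*(1/1908719) = 2662590/1908719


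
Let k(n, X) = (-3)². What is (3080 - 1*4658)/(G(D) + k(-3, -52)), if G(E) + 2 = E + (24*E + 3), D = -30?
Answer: 789/370 ≈ 2.1324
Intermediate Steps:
k(n, X) = 9
G(E) = 1 + 25*E (G(E) = -2 + (E + (24*E + 3)) = -2 + (E + (3 + 24*E)) = -2 + (3 + 25*E) = 1 + 25*E)
(3080 - 1*4658)/(G(D) + k(-3, -52)) = (3080 - 1*4658)/((1 + 25*(-30)) + 9) = (3080 - 4658)/((1 - 750) + 9) = -1578/(-749 + 9) = -1578/(-740) = -1578*(-1/740) = 789/370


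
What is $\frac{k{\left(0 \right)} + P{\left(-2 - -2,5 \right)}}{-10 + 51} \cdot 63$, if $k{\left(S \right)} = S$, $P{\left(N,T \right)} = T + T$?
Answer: $\frac{630}{41} \approx 15.366$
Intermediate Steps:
$P{\left(N,T \right)} = 2 T$
$\frac{k{\left(0 \right)} + P{\left(-2 - -2,5 \right)}}{-10 + 51} \cdot 63 = \frac{0 + 2 \cdot 5}{-10 + 51} \cdot 63 = \frac{0 + 10}{41} \cdot 63 = 10 \cdot \frac{1}{41} \cdot 63 = \frac{10}{41} \cdot 63 = \frac{630}{41}$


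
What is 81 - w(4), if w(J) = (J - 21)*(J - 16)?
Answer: -123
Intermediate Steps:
w(J) = (-21 + J)*(-16 + J)
81 - w(4) = 81 - (336 + 4² - 37*4) = 81 - (336 + 16 - 148) = 81 - 1*204 = 81 - 204 = -123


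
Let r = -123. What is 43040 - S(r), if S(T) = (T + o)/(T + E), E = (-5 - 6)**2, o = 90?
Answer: 86047/2 ≈ 43024.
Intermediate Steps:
E = 121 (E = (-11)**2 = 121)
S(T) = (90 + T)/(121 + T) (S(T) = (T + 90)/(T + 121) = (90 + T)/(121 + T))
43040 - S(r) = 43040 - (90 - 123)/(121 - 123) = 43040 - (-33)/(-2) = 43040 - (-1)*(-33)/2 = 43040 - 1*33/2 = 43040 - 33/2 = 86047/2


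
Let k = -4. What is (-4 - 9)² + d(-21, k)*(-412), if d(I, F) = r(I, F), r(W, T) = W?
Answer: 8821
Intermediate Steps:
d(I, F) = I
(-4 - 9)² + d(-21, k)*(-412) = (-4 - 9)² - 21*(-412) = (-13)² + 8652 = 169 + 8652 = 8821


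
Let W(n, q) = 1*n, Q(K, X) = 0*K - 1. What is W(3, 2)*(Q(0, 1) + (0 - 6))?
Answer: -21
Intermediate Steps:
Q(K, X) = -1 (Q(K, X) = 0 - 1 = -1)
W(n, q) = n
W(3, 2)*(Q(0, 1) + (0 - 6)) = 3*(-1 + (0 - 6)) = 3*(-1 - 6) = 3*(-7) = -21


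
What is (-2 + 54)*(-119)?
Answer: -6188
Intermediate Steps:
(-2 + 54)*(-119) = 52*(-119) = -6188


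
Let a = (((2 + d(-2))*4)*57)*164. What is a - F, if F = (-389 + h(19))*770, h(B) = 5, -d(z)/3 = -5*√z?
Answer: 370464 + 560880*I*√2 ≈ 3.7046e+5 + 7.932e+5*I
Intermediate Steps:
d(z) = 15*√z (d(z) = -(-15)*√z = 15*√z)
F = -295680 (F = (-389 + 5)*770 = -384*770 = -295680)
a = 74784 + 560880*I*√2 (a = (((2 + 15*√(-2))*4)*57)*164 = (((2 + 15*(I*√2))*4)*57)*164 = (((2 + 15*I*√2)*4)*57)*164 = ((8 + 60*I*√2)*57)*164 = (456 + 3420*I*√2)*164 = 74784 + 560880*I*√2 ≈ 74784.0 + 7.932e+5*I)
a - F = (74784 + 560880*I*√2) - 1*(-295680) = (74784 + 560880*I*√2) + 295680 = 370464 + 560880*I*√2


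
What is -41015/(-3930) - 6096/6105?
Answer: 15095953/1599510 ≈ 9.4379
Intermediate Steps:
-41015/(-3930) - 6096/6105 = -41015*(-1/3930) - 6096*1/6105 = 8203/786 - 2032/2035 = 15095953/1599510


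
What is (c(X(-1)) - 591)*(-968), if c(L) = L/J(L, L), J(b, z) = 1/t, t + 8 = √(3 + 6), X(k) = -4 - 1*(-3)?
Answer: 567248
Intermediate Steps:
X(k) = -1 (X(k) = -4 + 3 = -1)
t = -5 (t = -8 + √(3 + 6) = -8 + √9 = -8 + 3 = -5)
J(b, z) = -⅕ (J(b, z) = 1/(-5) = -⅕)
c(L) = -5*L (c(L) = L/(-⅕) = L*(-5) = -5*L)
(c(X(-1)) - 591)*(-968) = (-5*(-1) - 591)*(-968) = (5 - 591)*(-968) = -586*(-968) = 567248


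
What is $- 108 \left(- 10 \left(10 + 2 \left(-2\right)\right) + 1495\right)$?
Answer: $-154980$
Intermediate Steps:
$- 108 \left(- 10 \left(10 + 2 \left(-2\right)\right) + 1495\right) = - 108 \left(- 10 \left(10 - 4\right) + 1495\right) = - 108 \left(\left(-10\right) 6 + 1495\right) = - 108 \left(-60 + 1495\right) = \left(-108\right) 1435 = -154980$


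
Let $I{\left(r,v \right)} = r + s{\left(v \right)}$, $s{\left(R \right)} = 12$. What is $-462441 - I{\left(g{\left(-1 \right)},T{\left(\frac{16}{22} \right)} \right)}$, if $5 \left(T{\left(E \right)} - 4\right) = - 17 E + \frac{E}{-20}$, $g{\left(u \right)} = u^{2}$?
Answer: $-462454$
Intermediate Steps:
$T{\left(E \right)} = 4 - \frac{341 E}{100}$ ($T{\left(E \right)} = 4 + \frac{- 17 E + \frac{E}{-20}}{5} = 4 + \frac{- 17 E + E \left(- \frac{1}{20}\right)}{5} = 4 + \frac{- 17 E - \frac{E}{20}}{5} = 4 + \frac{\left(- \frac{341}{20}\right) E}{5} = 4 - \frac{341 E}{100}$)
$I{\left(r,v \right)} = 12 + r$ ($I{\left(r,v \right)} = r + 12 = 12 + r$)
$-462441 - I{\left(g{\left(-1 \right)},T{\left(\frac{16}{22} \right)} \right)} = -462441 - \left(12 + \left(-1\right)^{2}\right) = -462441 - \left(12 + 1\right) = -462441 - 13 = -462454$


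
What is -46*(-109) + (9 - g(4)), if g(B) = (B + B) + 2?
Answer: 5013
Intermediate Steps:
g(B) = 2 + 2*B (g(B) = 2*B + 2 = 2 + 2*B)
-46*(-109) + (9 - g(4)) = -46*(-109) + (9 - (2 + 2*4)) = 5014 + (9 - (2 + 8)) = 5014 + (9 - 1*10) = 5014 + (9 - 10) = 5014 - 1 = 5013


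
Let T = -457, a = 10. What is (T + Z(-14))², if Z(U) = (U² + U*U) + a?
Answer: 3025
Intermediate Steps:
Z(U) = 10 + 2*U² (Z(U) = (U² + U*U) + 10 = (U² + U²) + 10 = 2*U² + 10 = 10 + 2*U²)
(T + Z(-14))² = (-457 + (10 + 2*(-14)²))² = (-457 + (10 + 2*196))² = (-457 + (10 + 392))² = (-457 + 402)² = (-55)² = 3025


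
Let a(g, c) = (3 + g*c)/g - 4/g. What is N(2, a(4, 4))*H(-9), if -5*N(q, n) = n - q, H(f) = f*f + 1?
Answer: -287/10 ≈ -28.700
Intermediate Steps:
H(f) = 1 + f² (H(f) = f² + 1 = 1 + f²)
a(g, c) = -4/g + (3 + c*g)/g (a(g, c) = (3 + c*g)/g - 4/g = -4/g + (3 + c*g)/g)
N(q, n) = -n/5 + q/5 (N(q, n) = -(n - q)/5 = -n/5 + q/5)
N(2, a(4, 4))*H(-9) = (-(4 - 1/4)/5 + (⅕)*2)*(1 + (-9)²) = (-(4 - 1*¼)/5 + ⅖)*(1 + 81) = (-(4 - ¼)/5 + ⅖)*82 = (-⅕*15/4 + ⅖)*82 = (-¾ + ⅖)*82 = -7/20*82 = -287/10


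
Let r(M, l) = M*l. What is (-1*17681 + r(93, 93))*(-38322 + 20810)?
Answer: 158168384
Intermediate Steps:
(-1*17681 + r(93, 93))*(-38322 + 20810) = (-1*17681 + 93*93)*(-38322 + 20810) = (-17681 + 8649)*(-17512) = -9032*(-17512) = 158168384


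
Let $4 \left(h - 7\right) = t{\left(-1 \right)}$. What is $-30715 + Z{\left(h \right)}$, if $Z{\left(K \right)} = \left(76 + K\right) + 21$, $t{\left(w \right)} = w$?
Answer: $- \frac{122445}{4} \approx -30611.0$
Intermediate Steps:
$h = \frac{27}{4}$ ($h = 7 + \frac{1}{4} \left(-1\right) = 7 - \frac{1}{4} = \frac{27}{4} \approx 6.75$)
$Z{\left(K \right)} = 97 + K$
$-30715 + Z{\left(h \right)} = -30715 + \left(97 + \frac{27}{4}\right) = -30715 + \frac{415}{4} = - \frac{122445}{4}$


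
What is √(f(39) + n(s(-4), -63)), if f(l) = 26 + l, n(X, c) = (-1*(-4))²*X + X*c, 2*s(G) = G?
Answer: √159 ≈ 12.610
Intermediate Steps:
s(G) = G/2
n(X, c) = 16*X + X*c (n(X, c) = 4²*X + X*c = 16*X + X*c)
√(f(39) + n(s(-4), -63)) = √((26 + 39) + ((½)*(-4))*(16 - 63)) = √(65 - 2*(-47)) = √(65 + 94) = √159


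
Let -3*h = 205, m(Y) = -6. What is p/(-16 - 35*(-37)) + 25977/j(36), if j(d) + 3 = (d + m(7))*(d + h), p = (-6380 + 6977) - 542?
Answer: -4738724/177781 ≈ -26.655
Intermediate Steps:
p = 55 (p = 597 - 542 = 55)
h = -205/3 (h = -1/3*205 = -205/3 ≈ -68.333)
j(d) = -3 + (-6 + d)*(-205/3 + d) (j(d) = -3 + (d - 6)*(d - 205/3) = -3 + (-6 + d)*(-205/3 + d))
p/(-16 - 35*(-37)) + 25977/j(36) = 55/(-16 - 35*(-37)) + 25977/(407 + 36**2 - 223/3*36) = 55/(-16 + 1295) + 25977/(407 + 1296 - 2676) = 55/1279 + 25977/(-973) = 55*(1/1279) + 25977*(-1/973) = 55/1279 - 3711/139 = -4738724/177781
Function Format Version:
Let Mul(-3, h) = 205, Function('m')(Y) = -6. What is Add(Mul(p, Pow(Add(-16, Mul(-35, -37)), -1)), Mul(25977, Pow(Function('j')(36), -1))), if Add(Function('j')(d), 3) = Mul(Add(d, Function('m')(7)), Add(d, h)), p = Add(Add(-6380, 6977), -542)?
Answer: Rational(-4738724, 177781) ≈ -26.655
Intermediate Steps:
p = 55 (p = Add(597, -542) = 55)
h = Rational(-205, 3) (h = Mul(Rational(-1, 3), 205) = Rational(-205, 3) ≈ -68.333)
Function('j')(d) = Add(-3, Mul(Add(-6, d), Add(Rational(-205, 3), d))) (Function('j')(d) = Add(-3, Mul(Add(d, -6), Add(d, Rational(-205, 3)))) = Add(-3, Mul(Add(-6, d), Add(Rational(-205, 3), d))))
Add(Mul(p, Pow(Add(-16, Mul(-35, -37)), -1)), Mul(25977, Pow(Function('j')(36), -1))) = Add(Mul(55, Pow(Add(-16, Mul(-35, -37)), -1)), Mul(25977, Pow(Add(407, Pow(36, 2), Mul(Rational(-223, 3), 36)), -1))) = Add(Mul(55, Pow(Add(-16, 1295), -1)), Mul(25977, Pow(Add(407, 1296, -2676), -1))) = Add(Mul(55, Pow(1279, -1)), Mul(25977, Pow(-973, -1))) = Add(Mul(55, Rational(1, 1279)), Mul(25977, Rational(-1, 973))) = Add(Rational(55, 1279), Rational(-3711, 139)) = Rational(-4738724, 177781)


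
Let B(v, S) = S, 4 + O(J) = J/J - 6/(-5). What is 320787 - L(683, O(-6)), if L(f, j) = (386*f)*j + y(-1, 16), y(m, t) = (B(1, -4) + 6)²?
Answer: 3976657/5 ≈ 7.9533e+5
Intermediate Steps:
O(J) = -9/5 (O(J) = -4 + (J/J - 6/(-5)) = -4 + (1 - 6*(-⅕)) = -4 + (1 + 6/5) = -4 + 11/5 = -9/5)
y(m, t) = 4 (y(m, t) = (-4 + 6)² = 2² = 4)
L(f, j) = 4 + 386*f*j (L(f, j) = (386*f)*j + 4 = 386*f*j + 4 = 4 + 386*f*j)
320787 - L(683, O(-6)) = 320787 - (4 + 386*683*(-9/5)) = 320787 - (4 - 2372742/5) = 320787 - 1*(-2372722/5) = 320787 + 2372722/5 = 3976657/5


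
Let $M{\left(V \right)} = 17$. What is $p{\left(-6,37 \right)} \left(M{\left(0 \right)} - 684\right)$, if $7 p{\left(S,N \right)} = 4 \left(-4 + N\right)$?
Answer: $- \frac{88044}{7} \approx -12578.0$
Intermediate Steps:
$p{\left(S,N \right)} = - \frac{16}{7} + \frac{4 N}{7}$ ($p{\left(S,N \right)} = \frac{4 \left(-4 + N\right)}{7} = \frac{-16 + 4 N}{7} = - \frac{16}{7} + \frac{4 N}{7}$)
$p{\left(-6,37 \right)} \left(M{\left(0 \right)} - 684\right) = \left(- \frac{16}{7} + \frac{4}{7} \cdot 37\right) \left(17 - 684\right) = \left(- \frac{16}{7} + \frac{148}{7}\right) \left(-667\right) = \frac{132}{7} \left(-667\right) = - \frac{88044}{7}$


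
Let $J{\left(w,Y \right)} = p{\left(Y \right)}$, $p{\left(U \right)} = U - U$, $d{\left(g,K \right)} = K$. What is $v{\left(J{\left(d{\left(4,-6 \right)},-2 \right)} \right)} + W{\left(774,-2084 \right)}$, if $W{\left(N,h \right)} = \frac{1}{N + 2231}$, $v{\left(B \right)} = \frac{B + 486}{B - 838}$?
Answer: $- \frac{729796}{1259095} \approx -0.57962$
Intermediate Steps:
$p{\left(U \right)} = 0$
$J{\left(w,Y \right)} = 0$
$v{\left(B \right)} = \frac{486 + B}{-838 + B}$
$W{\left(N,h \right)} = \frac{1}{2231 + N}$
$v{\left(J{\left(d{\left(4,-6 \right)},-2 \right)} \right)} + W{\left(774,-2084 \right)} = \frac{486 + 0}{-838 + 0} + \frac{1}{2231 + 774} = \frac{1}{-838} \cdot 486 + \frac{1}{3005} = \left(- \frac{1}{838}\right) 486 + \frac{1}{3005} = - \frac{243}{419} + \frac{1}{3005} = - \frac{729796}{1259095}$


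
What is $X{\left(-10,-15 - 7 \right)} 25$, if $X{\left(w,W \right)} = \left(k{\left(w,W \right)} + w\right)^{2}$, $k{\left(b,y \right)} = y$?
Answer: $25600$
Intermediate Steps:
$X{\left(w,W \right)} = \left(W + w\right)^{2}$
$X{\left(-10,-15 - 7 \right)} 25 = \left(\left(-15 - 7\right) - 10\right)^{2} \cdot 25 = \left(-22 - 10\right)^{2} \cdot 25 = \left(-32\right)^{2} \cdot 25 = 1024 \cdot 25 = 25600$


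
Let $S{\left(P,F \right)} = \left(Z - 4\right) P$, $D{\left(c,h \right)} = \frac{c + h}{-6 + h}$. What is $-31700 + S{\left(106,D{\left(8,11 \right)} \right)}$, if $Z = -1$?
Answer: $-32230$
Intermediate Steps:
$D{\left(c,h \right)} = \frac{c + h}{-6 + h}$
$S{\left(P,F \right)} = - 5 P$ ($S{\left(P,F \right)} = \left(-1 - 4\right) P = - 5 P$)
$-31700 + S{\left(106,D{\left(8,11 \right)} \right)} = -31700 - 530 = -32230$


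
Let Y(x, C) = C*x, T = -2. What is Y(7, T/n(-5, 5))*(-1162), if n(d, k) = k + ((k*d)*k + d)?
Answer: -16268/125 ≈ -130.14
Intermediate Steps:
n(d, k) = d + k + d*k² (n(d, k) = k + ((d*k)*k + d) = k + (d*k² + d) = k + (d + d*k²) = d + k + d*k²)
Y(7, T/n(-5, 5))*(-1162) = (-2/(-5 + 5 - 5*5²)*7)*(-1162) = (-2/(-5 + 5 - 5*25)*7)*(-1162) = (-2/(-5 + 5 - 125)*7)*(-1162) = (-2/(-125)*7)*(-1162) = (-2*(-1/125)*7)*(-1162) = ((2/125)*7)*(-1162) = (14/125)*(-1162) = -16268/125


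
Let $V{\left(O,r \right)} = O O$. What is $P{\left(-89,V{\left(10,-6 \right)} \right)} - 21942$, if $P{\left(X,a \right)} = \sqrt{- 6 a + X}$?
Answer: $-21942 + i \sqrt{689} \approx -21942.0 + 26.249 i$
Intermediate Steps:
$V{\left(O,r \right)} = O^{2}$
$P{\left(X,a \right)} = \sqrt{X - 6 a}$
$P{\left(-89,V{\left(10,-6 \right)} \right)} - 21942 = \sqrt{-89 - 6 \cdot 10^{2}} - 21942 = \sqrt{-89 - 600} - 21942 = \sqrt{-689} - 21942 = i \sqrt{689} - 21942 = -21942 + i \sqrt{689}$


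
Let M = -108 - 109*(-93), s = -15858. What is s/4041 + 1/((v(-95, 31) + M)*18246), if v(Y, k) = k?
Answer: -323423486671/82416087240 ≈ -3.9243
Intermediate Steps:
M = 10029 (M = -108 + 10137 = 10029)
s/4041 + 1/((v(-95, 31) + M)*18246) = -15858/4041 + 1/((31 + 10029)*18246) = -15858*1/4041 + (1/18246)/10060 = -1762/449 + (1/10060)*(1/18246) = -1762/449 + 1/183554760 = -323423486671/82416087240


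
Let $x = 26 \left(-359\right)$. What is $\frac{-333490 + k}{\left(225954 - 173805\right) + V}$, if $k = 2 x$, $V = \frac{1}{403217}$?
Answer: $- \frac{70998046143}{10513681667} \approx -6.7529$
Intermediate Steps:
$V = \frac{1}{403217} \approx 2.4801 \cdot 10^{-6}$
$x = -9334$
$k = -18668$ ($k = 2 \left(-9334\right) = -18668$)
$\frac{-333490 + k}{\left(225954 - 173805\right) + V} = \frac{-333490 - 18668}{\left(225954 - 173805\right) + \frac{1}{403217}} = - \frac{352158}{52149 + \frac{1}{403217}} = - \frac{352158}{\frac{21027363334}{403217}} = \left(-352158\right) \frac{403217}{21027363334} = - \frac{70998046143}{10513681667}$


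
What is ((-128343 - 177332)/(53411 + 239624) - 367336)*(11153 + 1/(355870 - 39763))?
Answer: -25299898431911427788/6175360983 ≈ -4.0969e+9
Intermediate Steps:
((-128343 - 177332)/(53411 + 239624) - 367336)*(11153 + 1/(355870 - 39763)) = (-305675/293035 - 367336)*(11153 + 1/316107) = (-305675*1/293035 - 367336)*(11153 + 1/316107) = (-61135/58607 - 367336)*(3525541372/316107) = -21528522087/58607*3525541372/316107 = -25299898431911427788/6175360983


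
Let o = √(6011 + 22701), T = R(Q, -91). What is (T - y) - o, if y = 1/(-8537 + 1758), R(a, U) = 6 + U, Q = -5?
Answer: -576214/6779 - 2*√7178 ≈ -254.45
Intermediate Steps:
T = -85 (T = 6 - 91 = -85)
y = -1/6779 (y = 1/(-6779) = -1/6779 ≈ -0.00014751)
o = 2*√7178 (o = √28712 = 2*√7178 ≈ 169.45)
(T - y) - o = (-85 - 1*(-1/6779)) - 2*√7178 = (-85 + 1/6779) - 2*√7178 = -576214/6779 - 2*√7178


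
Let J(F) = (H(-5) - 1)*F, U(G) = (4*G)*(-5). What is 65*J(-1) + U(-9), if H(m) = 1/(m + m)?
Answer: 503/2 ≈ 251.50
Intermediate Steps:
U(G) = -20*G
H(m) = 1/(2*m)
J(F) = -11*F/10 (J(F) = ((½)/(-5) - 1)*F = ((½)*(-⅕) - 1)*F = (-⅒ - 1)*F = -11*F/10)
65*J(-1) + U(-9) = 65*(-11/10*(-1)) - 20*(-9) = 65*(11/10) + 180 = 143/2 + 180 = 503/2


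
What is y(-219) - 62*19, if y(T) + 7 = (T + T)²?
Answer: 190659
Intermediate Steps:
y(T) = -7 + 4*T² (y(T) = -7 + (T + T)² = -7 + (2*T)² = -7 + 4*T²)
y(-219) - 62*19 = (-7 + 4*(-219)²) - 62*19 = (-7 + 4*47961) - 1*1178 = (-7 + 191844) - 1178 = 191837 - 1178 = 190659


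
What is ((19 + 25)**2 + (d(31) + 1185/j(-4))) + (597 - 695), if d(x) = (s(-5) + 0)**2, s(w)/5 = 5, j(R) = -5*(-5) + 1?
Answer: 65223/26 ≈ 2508.6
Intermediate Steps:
j(R) = 26 (j(R) = 25 + 1 = 26)
s(w) = 25 (s(w) = 5*5 = 25)
d(x) = 625 (d(x) = (25 + 0)**2 = 25**2 = 625)
((19 + 25)**2 + (d(31) + 1185/j(-4))) + (597 - 695) = ((19 + 25)**2 + (625 + 1185/26)) + (597 - 695) = (44**2 + (625 + 1185*(1/26))) - 98 = (1936 + (625 + 1185/26)) - 98 = (1936 + 17435/26) - 98 = 67771/26 - 98 = 65223/26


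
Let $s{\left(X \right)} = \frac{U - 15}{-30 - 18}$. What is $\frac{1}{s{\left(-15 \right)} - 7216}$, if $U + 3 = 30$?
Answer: $- \frac{4}{28865} \approx -0.00013858$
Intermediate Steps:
$U = 27$ ($U = -3 + 30 = 27$)
$s{\left(X \right)} = - \frac{1}{4}$ ($s{\left(X \right)} = \frac{27 - 15}{-30 - 18} = \frac{12}{-48} = 12 \left(- \frac{1}{48}\right) = - \frac{1}{4}$)
$\frac{1}{s{\left(-15 \right)} - 7216} = \frac{1}{- \frac{1}{4} - 7216} = \frac{1}{- \frac{28865}{4}} = - \frac{4}{28865}$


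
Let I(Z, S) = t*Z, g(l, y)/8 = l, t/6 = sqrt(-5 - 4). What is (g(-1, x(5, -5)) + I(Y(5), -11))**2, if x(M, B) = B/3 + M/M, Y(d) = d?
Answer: -8036 - 1440*I ≈ -8036.0 - 1440.0*I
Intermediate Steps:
t = 18*I (t = 6*sqrt(-5 - 4) = 6*sqrt(-9) = 6*(3*I) = 18*I ≈ 18.0*I)
x(M, B) = 1 + B/3 (x(M, B) = B*(1/3) + 1 = B/3 + 1 = 1 + B/3)
g(l, y) = 8*l
I(Z, S) = 18*I*Z (I(Z, S) = (18*I)*Z = 18*I*Z)
(g(-1, x(5, -5)) + I(Y(5), -11))**2 = (8*(-1) + 18*I*5)**2 = (-8 + 90*I)**2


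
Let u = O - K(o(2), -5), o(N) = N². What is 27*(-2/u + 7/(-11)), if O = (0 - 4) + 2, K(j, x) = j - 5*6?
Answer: -855/44 ≈ -19.432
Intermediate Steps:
K(j, x) = -30 + j (K(j, x) = j - 30 = -30 + j)
O = -2 (O = -4 + 2 = -2)
u = 24 (u = -2 - (-30 + 2²) = -2 - (-30 + 4) = -2 - 1*(-26) = -2 + 26 = 24)
27*(-2/u + 7/(-11)) = 27*(-2/24 + 7/(-11)) = 27*(-2*1/24 + 7*(-1/11)) = 27*(-1/12 - 7/11) = 27*(-95/132) = -855/44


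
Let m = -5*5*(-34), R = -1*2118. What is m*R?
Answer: -1800300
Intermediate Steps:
R = -2118
m = 850 (m = -25*(-34) = 850)
m*R = 850*(-2118) = -1800300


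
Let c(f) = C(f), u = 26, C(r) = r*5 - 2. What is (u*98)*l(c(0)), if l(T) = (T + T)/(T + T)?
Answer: 2548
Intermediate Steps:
C(r) = -2 + 5*r (C(r) = 5*r - 2 = -2 + 5*r)
c(f) = -2 + 5*f
l(T) = 1 (l(T) = (2*T)/((2*T)) = (2*T)*(1/(2*T)) = 1)
(u*98)*l(c(0)) = (26*98)*1 = 2548*1 = 2548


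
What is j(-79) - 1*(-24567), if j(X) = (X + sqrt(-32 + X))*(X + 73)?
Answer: 25041 - 6*I*sqrt(111) ≈ 25041.0 - 63.214*I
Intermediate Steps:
j(X) = (73 + X)*(X + sqrt(-32 + X)) (j(X) = (X + sqrt(-32 + X))*(73 + X) = (73 + X)*(X + sqrt(-32 + X)))
j(-79) - 1*(-24567) = ((-79)**2 + 73*(-79) + 73*sqrt(-32 - 79) - 79*sqrt(-32 - 79)) - 1*(-24567) = (6241 - 5767 + 73*sqrt(-111) - 79*I*sqrt(111)) + 24567 = (6241 - 5767 + 73*(I*sqrt(111)) - 79*I*sqrt(111)) + 24567 = (6241 - 5767 + 73*I*sqrt(111) - 79*I*sqrt(111)) + 24567 = (474 - 6*I*sqrt(111)) + 24567 = 25041 - 6*I*sqrt(111)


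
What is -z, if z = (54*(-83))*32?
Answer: 143424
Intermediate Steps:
z = -143424 (z = -4482*32 = -143424)
-z = -1*(-143424) = 143424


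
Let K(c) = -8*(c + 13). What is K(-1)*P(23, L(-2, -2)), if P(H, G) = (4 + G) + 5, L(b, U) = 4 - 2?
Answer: -1056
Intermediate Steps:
L(b, U) = 2
P(H, G) = 9 + G
K(c) = -104 - 8*c (K(c) = -8*(13 + c) = -104 - 8*c)
K(-1)*P(23, L(-2, -2)) = (-104 - 8*(-1))*(9 + 2) = (-104 + 8)*11 = -96*11 = -1056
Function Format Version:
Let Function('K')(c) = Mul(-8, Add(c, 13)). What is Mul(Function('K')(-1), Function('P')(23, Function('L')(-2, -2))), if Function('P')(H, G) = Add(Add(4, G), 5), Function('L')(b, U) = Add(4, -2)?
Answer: -1056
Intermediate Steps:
Function('L')(b, U) = 2
Function('P')(H, G) = Add(9, G)
Function('K')(c) = Add(-104, Mul(-8, c)) (Function('K')(c) = Mul(-8, Add(13, c)) = Add(-104, Mul(-8, c)))
Mul(Function('K')(-1), Function('P')(23, Function('L')(-2, -2))) = Mul(Add(-104, Mul(-8, -1)), Add(9, 2)) = Mul(Add(-104, 8), 11) = Mul(-96, 11) = -1056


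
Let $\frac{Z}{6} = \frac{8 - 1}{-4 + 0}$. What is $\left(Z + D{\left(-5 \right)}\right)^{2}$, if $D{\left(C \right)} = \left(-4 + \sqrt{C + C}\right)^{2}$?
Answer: $- \frac{2479}{4} + 72 i \sqrt{10} \approx -619.75 + 227.68 i$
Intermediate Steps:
$Z = - \frac{21}{2}$ ($Z = 6 \frac{8 - 1}{-4 + 0} = 6 \frac{7}{-4} = 6 \cdot 7 \left(- \frac{1}{4}\right) = 6 \left(- \frac{7}{4}\right) = - \frac{21}{2} \approx -10.5$)
$D{\left(C \right)} = \left(-4 + \sqrt{2} \sqrt{C}\right)^{2}$ ($D{\left(C \right)} = \left(-4 + \sqrt{2 C}\right)^{2} = \left(-4 + \sqrt{2} \sqrt{C}\right)^{2}$)
$\left(Z + D{\left(-5 \right)}\right)^{2} = \left(- \frac{21}{2} + \left(-4 + \sqrt{2} \sqrt{-5}\right)^{2}\right)^{2} = \left(- \frac{21}{2} + \left(-4 + \sqrt{2} i \sqrt{5}\right)^{2}\right)^{2} = \left(- \frac{21}{2} + \left(-4 + i \sqrt{10}\right)^{2}\right)^{2}$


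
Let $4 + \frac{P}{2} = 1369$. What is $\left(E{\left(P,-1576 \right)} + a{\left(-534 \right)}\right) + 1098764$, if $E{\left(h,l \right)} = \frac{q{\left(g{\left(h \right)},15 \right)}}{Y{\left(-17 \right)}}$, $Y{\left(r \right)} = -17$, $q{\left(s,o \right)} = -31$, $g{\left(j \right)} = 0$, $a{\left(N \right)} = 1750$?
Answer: $\frac{18708769}{17} \approx 1.1005 \cdot 10^{6}$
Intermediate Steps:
$P = 2730$ ($P = -8 + 2 \cdot 1369 = -8 + 2738 = 2730$)
$E{\left(h,l \right)} = \frac{31}{17}$ ($E{\left(h,l \right)} = - \frac{31}{-17} = \left(-31\right) \left(- \frac{1}{17}\right) = \frac{31}{17}$)
$\left(E{\left(P,-1576 \right)} + a{\left(-534 \right)}\right) + 1098764 = \left(\frac{31}{17} + 1750\right) + 1098764 = \frac{29781}{17} + 1098764 = \frac{18708769}{17}$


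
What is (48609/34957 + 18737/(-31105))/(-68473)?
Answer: -856993636/74453259610405 ≈ -1.1510e-5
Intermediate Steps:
(48609/34957 + 18737/(-31105))/(-68473) = (48609*(1/34957) + 18737*(-1/31105))*(-1/68473) = (48609/34957 - 18737/31105)*(-1/68473) = (856993636/1087337485)*(-1/68473) = -856993636/74453259610405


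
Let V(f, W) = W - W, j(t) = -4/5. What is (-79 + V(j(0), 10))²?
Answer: 6241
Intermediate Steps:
j(t) = -⅘ (j(t) = -4*⅕ = -⅘)
V(f, W) = 0
(-79 + V(j(0), 10))² = (-79 + 0)² = (-79)² = 6241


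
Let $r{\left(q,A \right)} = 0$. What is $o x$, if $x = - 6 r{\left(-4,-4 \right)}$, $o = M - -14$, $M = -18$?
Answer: $0$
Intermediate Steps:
$o = -4$ ($o = -18 - -14 = -18 + 14 = -4$)
$x = 0$ ($x = \left(-6\right) 0 = 0$)
$o x = \left(-4\right) 0 = 0$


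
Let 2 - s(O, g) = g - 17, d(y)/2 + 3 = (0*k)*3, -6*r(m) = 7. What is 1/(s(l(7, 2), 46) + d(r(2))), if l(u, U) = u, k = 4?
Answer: -1/33 ≈ -0.030303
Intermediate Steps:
r(m) = -7/6 (r(m) = -⅙*7 = -7/6)
d(y) = -6 (d(y) = -6 + 2*((0*4)*3) = -6 + 2*(0*3) = -6 + 2*0 = -6 + 0 = -6)
s(O, g) = 19 - g (s(O, g) = 2 - (g - 17) = 2 - (-17 + g) = 2 + (17 - g) = 19 - g)
1/(s(l(7, 2), 46) + d(r(2))) = 1/((19 - 1*46) - 6) = 1/((19 - 46) - 6) = 1/(-27 - 6) = 1/(-33) = -1/33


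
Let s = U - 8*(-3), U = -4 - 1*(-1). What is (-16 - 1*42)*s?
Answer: -1218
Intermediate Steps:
U = -3 (U = -4 + 1 = -3)
s = 21 (s = -3 - 8*(-3) = -3 + 24 = 21)
(-16 - 1*42)*s = (-16 - 1*42)*21 = (-16 - 42)*21 = -58*21 = -1218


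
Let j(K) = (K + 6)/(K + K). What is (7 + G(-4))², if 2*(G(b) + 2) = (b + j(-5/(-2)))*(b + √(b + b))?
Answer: 4079/50 - 1104*I*√2/25 ≈ 81.58 - 62.452*I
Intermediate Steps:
j(K) = (6 + K)/(2*K) (j(K) = (6 + K)/((2*K)) = (6 + K)*(1/(2*K)) = (6 + K)/(2*K))
G(b) = -2 + (17/10 + b)*(b + √2*√b)/2 (G(b) = -2 + ((b + (6 - 5/(-2))/(2*((-5/(-2)))))*(b + √(b + b)))/2 = -2 + ((b + (6 - 5*(-½))/(2*((-5*(-½)))))*(b + √(2*b)))/2 = -2 + ((b + (6 + 5/2)/(2*(5/2)))*(b + √2*√b))/2 = -2 + ((b + (½)*(⅖)*(17/2))*(b + √2*√b))/2 = -2 + ((b + 17/10)*(b + √2*√b))/2 = -2 + ((17/10 + b)*(b + √2*√b))/2 = -2 + (17/10 + b)*(b + √2*√b)/2)
(7 + G(-4))² = (7 + (-2 + (½)*(-4)² + (17/20)*(-4) + √2*(-4)^(3/2)/2 + 17*√2*√(-4)/20))² = (7 + (-2 + (½)*16 - 17/5 + √2*(-8*I)/2 + 17*√2*(2*I)/20))² = (7 + (-2 + 8 - 17/5 - 4*I*√2 + 17*I*√2/10))² = (7 + (13/5 - 23*I*√2/10))² = (48/5 - 23*I*√2/10)²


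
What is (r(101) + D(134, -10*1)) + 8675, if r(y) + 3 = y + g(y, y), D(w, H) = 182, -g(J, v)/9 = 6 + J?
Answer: 7992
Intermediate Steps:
g(J, v) = -54 - 9*J (g(J, v) = -9*(6 + J) = -54 - 9*J)
r(y) = -57 - 8*y (r(y) = -3 + (y + (-54 - 9*y)) = -3 + (-54 - 8*y) = -57 - 8*y)
(r(101) + D(134, -10*1)) + 8675 = ((-57 - 8*101) + 182) + 8675 = ((-57 - 808) + 182) + 8675 = (-865 + 182) + 8675 = -683 + 8675 = 7992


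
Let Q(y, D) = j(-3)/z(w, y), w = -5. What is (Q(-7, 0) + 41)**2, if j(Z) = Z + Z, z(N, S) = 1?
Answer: 1225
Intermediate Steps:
j(Z) = 2*Z
Q(y, D) = -6 (Q(y, D) = (2*(-3))/1 = -6*1 = -6)
(Q(-7, 0) + 41)**2 = (-6 + 41)**2 = 35**2 = 1225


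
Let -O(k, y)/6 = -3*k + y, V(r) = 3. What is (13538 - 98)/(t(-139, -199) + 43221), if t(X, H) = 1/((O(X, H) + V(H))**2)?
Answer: 1634904000/5257603109 ≈ 0.31096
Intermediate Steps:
O(k, y) = -6*y + 18*k (O(k, y) = -6*(-3*k + y) = -6*(y - 3*k) = -6*y + 18*k)
t(X, H) = (3 - 6*H + 18*X)**(-2) (t(X, H) = 1/(((-6*H + 18*X) + 3)**2) = 1/((3 - 6*H + 18*X)**2) = (3 - 6*H + 18*X)**(-2))
(13538 - 98)/(t(-139, -199) + 43221) = (13538 - 98)/(1/(9*(1 - 2*(-199) + 6*(-139))**2) + 43221) = 13440/(1/(9*(1 + 398 - 834)**2) + 43221) = 13440/((1/9)/(-435)**2 + 43221) = 13440/((1/9)*(1/189225) + 43221) = 13440/(1/1703025 + 43221) = 13440/(73606443526/1703025) = 13440*(1703025/73606443526) = 1634904000/5257603109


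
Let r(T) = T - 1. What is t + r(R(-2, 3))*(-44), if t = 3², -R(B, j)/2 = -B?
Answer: 229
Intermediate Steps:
R(B, j) = 2*B (R(B, j) = -(-2)*B = 2*B)
r(T) = -1 + T
t = 9
t + r(R(-2, 3))*(-44) = 9 + (-1 + 2*(-2))*(-44) = 9 + (-1 - 4)*(-44) = 9 - 5*(-44) = 9 + 220 = 229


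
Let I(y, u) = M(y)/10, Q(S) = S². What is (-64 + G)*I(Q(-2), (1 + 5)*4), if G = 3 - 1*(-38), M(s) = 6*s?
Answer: -276/5 ≈ -55.200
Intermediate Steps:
I(y, u) = 3*y/5 (I(y, u) = (6*y)/10 = (6*y)*(⅒) = 3*y/5)
G = 41 (G = 3 + 38 = 41)
(-64 + G)*I(Q(-2), (1 + 5)*4) = (-64 + 41)*((⅗)*(-2)²) = -69*4/5 = -23*12/5 = -276/5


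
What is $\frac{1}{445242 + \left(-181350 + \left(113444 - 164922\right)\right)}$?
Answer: $\frac{1}{212414} \approx 4.7078 \cdot 10^{-6}$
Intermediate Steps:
$\frac{1}{445242 + \left(-181350 + \left(113444 - 164922\right)\right)} = \frac{1}{445242 - 232828} = \frac{1}{212414}$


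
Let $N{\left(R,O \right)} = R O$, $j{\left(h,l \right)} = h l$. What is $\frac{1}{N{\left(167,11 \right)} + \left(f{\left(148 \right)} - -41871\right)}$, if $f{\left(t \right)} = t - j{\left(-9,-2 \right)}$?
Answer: $\frac{1}{43838} \approx 2.2811 \cdot 10^{-5}$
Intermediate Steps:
$f{\left(t \right)} = -18 + t$ ($f{\left(t \right)} = t - \left(-9\right) \left(-2\right) = t - 18 = -18 + t$)
$N{\left(R,O \right)} = O R$
$\frac{1}{N{\left(167,11 \right)} + \left(f{\left(148 \right)} - -41871\right)} = \frac{1}{11 \cdot 167 + \left(\left(-18 + 148\right) - -41871\right)} = \frac{1}{1837 + \left(130 + 41871\right)} = \frac{1}{1837 + 42001} = \frac{1}{43838}$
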